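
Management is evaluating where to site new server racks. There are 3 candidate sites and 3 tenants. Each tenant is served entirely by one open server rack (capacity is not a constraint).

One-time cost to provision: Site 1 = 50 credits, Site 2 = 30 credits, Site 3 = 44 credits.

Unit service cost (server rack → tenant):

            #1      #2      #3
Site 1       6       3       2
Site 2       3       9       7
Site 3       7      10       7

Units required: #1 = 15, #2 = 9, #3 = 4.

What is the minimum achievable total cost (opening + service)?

For any fixed open set, each tenant goes to its cheapest open site; total = fixed + service.
{Site 1, Site 2}: #1→Site 2 3·15=45, #2→Site 1 3·9=27, #3→Site 1 2·4=8. Service 80; fixed 80; total 160.
{Site 1}: service 125 + fixed 50 = 175
{Site 2}: service 154 + fixed 30 = 184
{Site 1, Site 2, Site 3}: service 80 + fixed 124 = 204
(All 7 nonempty subsets were checked; Site 1 and Site 2 is lowest.)

Minimum total cost: 160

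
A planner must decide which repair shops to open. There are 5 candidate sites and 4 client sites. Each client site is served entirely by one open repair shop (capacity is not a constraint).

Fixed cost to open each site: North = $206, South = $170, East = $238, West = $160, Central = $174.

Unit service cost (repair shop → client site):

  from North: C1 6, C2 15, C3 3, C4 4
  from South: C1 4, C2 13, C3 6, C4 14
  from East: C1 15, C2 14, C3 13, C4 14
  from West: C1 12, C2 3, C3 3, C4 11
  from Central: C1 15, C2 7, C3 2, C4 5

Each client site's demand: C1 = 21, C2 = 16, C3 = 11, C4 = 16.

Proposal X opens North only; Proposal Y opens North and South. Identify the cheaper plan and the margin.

Proposal X: {North}: C1→North 6·21=126, C2→North 15·16=240, C3→North 3·11=33, C4→North 4·16=64. Service 463; fixed 206; total 669.
Proposal Y: {North, South}: C1→South 4·21=84, C2→South 13·16=208, C3→North 3·11=33, C4→North 4·16=64. Service 389; fixed 376; total 765.
Difference: |669 − 765| = 96.

Proposal X is cheaper by 96.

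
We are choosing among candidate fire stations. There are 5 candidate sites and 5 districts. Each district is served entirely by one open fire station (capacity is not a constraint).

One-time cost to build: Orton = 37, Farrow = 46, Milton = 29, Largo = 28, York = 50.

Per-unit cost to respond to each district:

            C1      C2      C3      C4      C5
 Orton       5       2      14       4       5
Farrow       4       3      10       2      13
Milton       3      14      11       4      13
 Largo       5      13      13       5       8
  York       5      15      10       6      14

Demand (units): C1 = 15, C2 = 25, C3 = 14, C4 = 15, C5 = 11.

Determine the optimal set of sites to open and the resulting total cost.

Open Orton and Farrow; minimum total cost 418.

For any fixed open set, each district goes to its cheapest open site; total = fixed + service.
{Orton, Farrow}: C1→Farrow 4·15=60, C2→Orton 2·25=50, C3→Farrow 10·14=140, C4→Farrow 2·15=30, C5→Orton 5·11=55. Service 335; fixed 83; total 418.
{Orton, Milton}: C1→Milton 3·15=45, C2→Orton 2·25=50, C3→Milton 11·14=154, C4→Orton 4·15=60, C5→Orton 5·11=55. Service 364; fixed 66; total 430.
{Orton, Farrow, Milton}: C1→Milton 3·15=45, C2→Orton 2·25=50, C3→Farrow 10·14=140, C4→Farrow 2·15=30, C5→Orton 5·11=55. Service 320; fixed 112; total 432.
{Orton, Farrow, Milton, Largo, York}: service 320 + fixed 190 = 510
No other subset beats 418.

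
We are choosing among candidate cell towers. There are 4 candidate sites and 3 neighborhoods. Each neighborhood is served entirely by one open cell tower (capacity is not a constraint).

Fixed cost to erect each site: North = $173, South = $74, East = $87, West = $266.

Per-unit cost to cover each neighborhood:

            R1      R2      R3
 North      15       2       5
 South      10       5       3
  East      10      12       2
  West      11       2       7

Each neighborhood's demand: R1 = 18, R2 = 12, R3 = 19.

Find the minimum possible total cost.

Minimum total cost: 371

For any fixed open set, each neighborhood goes to its cheapest open site; total = fixed + service.
{South}: R1→South 10·18=180, R2→South 5·12=60, R3→South 3·19=57. Service 297; fixed 74; total 371.
{South, East}: service 278 + fixed 161 = 439
{East}: service 362 + fixed 87 = 449
{North, South, East, West}: service 242 + fixed 600 = 842
No other subset beats 371.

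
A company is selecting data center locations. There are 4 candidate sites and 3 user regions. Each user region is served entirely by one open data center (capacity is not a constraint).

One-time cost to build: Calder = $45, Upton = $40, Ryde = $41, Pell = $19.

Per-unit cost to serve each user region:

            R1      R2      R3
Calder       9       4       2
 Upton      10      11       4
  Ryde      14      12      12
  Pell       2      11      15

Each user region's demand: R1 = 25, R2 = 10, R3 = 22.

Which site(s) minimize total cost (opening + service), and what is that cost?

For any fixed open set, each user region goes to its cheapest open site; total = fixed + service.
{Calder, Pell}: R1→Pell 2·25=50, R2→Calder 4·10=40, R3→Calder 2·22=44. Service 134; fixed 64; total 198.
{Calder, Upton, Pell}: R1→Pell 2·25=50, R2→Calder 4·10=40, R3→Calder 2·22=44. Service 134; fixed 104; total 238.
{Calder, Ryde, Pell}: service 134 + fixed 105 = 239
{Calder, Upton, Ryde, Pell}: service 134 + fixed 145 = 279
No other subset beats 198.

Open Calder and Pell; minimum total cost 198.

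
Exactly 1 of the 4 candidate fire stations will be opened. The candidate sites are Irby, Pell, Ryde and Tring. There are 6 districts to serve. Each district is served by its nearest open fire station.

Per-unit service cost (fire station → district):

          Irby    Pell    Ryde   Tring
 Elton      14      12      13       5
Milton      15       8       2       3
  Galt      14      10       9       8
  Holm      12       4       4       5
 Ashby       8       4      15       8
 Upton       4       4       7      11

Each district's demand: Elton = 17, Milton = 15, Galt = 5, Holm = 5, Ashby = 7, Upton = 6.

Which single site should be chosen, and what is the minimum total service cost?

Choose Tring only; total service cost 317.

With exactly 1 open, each district uses its cheapest among the chosen.
{Tring}: Elton→Tring 5·17=85, Milton→Tring 3·15=45, Galt→Tring 8·5=40, Holm→Tring 5·5=25, Ashby→Tring 8·7=56, Upton→Tring 11·6=66. Service cost 317.
{Pell}: service cost 446
{Ryde}: service cost 463
Among all 4 size-1 choices, {Tring} is lowest.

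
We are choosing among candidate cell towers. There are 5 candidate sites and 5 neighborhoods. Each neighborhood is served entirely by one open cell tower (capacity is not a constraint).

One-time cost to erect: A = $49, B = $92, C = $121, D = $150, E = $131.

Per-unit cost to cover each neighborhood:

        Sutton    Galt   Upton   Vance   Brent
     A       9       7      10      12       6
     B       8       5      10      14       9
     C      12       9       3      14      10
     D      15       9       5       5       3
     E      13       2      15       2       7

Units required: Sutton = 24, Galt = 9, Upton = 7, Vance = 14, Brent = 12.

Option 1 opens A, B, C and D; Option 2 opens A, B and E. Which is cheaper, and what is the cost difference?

Option 1: {A, B, C, D}: Sutton→B 8·24=192, Galt→B 5·9=45, Upton→C 3·7=21, Vance→D 5·14=70, Brent→D 3·12=36. Service 364; fixed 412; total 776.
Option 2: {A, B, E}: Sutton→B 8·24=192, Galt→E 2·9=18, Upton→A 10·7=70, Vance→E 2·14=28, Brent→A 6·12=72. Service 380; fixed 272; total 652.
Difference: |776 − 652| = 124.

Option 2 is cheaper by 124.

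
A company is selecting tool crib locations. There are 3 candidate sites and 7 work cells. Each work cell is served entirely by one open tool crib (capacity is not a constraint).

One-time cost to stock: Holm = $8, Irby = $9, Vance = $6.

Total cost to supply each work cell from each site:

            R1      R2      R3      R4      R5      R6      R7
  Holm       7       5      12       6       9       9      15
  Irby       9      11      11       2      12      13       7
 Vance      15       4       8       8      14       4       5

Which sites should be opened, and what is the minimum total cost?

Open Holm and Vance; minimum total cost 57.

For any fixed open set, each work cell goes to its cheapest open site; total = fixed + service.
{Holm, Vance}: R1→Holm 7, R2→Vance 4, R3→Vance 8, R4→Holm 6, R5→Holm 9, R6→Vance 4, R7→Vance 5. Service 43; fixed 14; total 57.
{Irby, Vance}: R1→Irby 9, R2→Vance 4, R3→Vance 8, R4→Irby 2, R5→Irby 12, R6→Vance 4, R7→Vance 5. Service 44; fixed 15; total 59.
{Holm, Irby, Vance}: service 39 + fixed 23 = 62
{Vance}: R1→Vance 15, R2→Vance 4, R3→Vance 8, R4→Vance 8, R5→Vance 14, R6→Vance 4, R7→Vance 5. Service 58; fixed 6; total 64.
No other subset beats 57.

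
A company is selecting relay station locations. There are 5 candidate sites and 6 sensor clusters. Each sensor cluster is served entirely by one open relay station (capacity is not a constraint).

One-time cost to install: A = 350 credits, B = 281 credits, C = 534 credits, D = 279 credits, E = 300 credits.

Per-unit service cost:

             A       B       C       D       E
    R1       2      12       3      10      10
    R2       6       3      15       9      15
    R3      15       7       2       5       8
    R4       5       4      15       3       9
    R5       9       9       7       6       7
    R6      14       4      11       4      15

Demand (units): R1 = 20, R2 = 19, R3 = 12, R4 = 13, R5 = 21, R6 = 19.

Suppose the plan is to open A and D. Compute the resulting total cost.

Total cost: 1084

Each sensor cluster is assigned to its cheapest site among the open ones.
{A, D}: R1→A 2·20=40, R2→A 6·19=114, R3→D 5·12=60, R4→D 3·13=39, R5→D 6·21=126, R6→D 4·19=76. Service 455; fixed 629; total 1084.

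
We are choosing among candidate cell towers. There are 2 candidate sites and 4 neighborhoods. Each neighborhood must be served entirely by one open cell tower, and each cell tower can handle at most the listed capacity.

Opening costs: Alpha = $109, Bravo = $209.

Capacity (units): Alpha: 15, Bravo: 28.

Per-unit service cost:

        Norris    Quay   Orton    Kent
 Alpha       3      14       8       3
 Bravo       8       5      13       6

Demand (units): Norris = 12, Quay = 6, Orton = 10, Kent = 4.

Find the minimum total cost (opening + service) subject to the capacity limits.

Open {Alpha, Bravo}: Norris→Bravo 8·12=96, Quay→Bravo 5·6=30, Orton→Alpha 8·10=80, Kent→Alpha 3·4=12.
Loads: Alpha carries 14/15, Bravo carries 18/28. Service 218; fixed 318; total 536.
Next best feasible plan costs 538.

Minimum total cost: 536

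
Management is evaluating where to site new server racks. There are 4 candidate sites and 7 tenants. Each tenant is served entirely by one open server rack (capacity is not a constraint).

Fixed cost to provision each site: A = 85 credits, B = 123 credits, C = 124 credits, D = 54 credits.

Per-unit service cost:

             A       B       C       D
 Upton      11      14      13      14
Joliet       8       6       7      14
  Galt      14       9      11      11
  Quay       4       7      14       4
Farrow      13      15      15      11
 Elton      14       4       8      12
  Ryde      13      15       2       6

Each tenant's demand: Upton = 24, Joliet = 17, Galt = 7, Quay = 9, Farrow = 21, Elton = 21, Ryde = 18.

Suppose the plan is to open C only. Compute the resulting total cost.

Each tenant is assigned to its cheapest site among the open ones.
{C}: Upton→C 13·24=312, Joliet→C 7·17=119, Galt→C 11·7=77, Quay→C 14·9=126, Farrow→C 15·21=315, Elton→C 8·21=168, Ryde→C 2·18=36. Service 1153; fixed 124; total 1277.

Total cost: 1277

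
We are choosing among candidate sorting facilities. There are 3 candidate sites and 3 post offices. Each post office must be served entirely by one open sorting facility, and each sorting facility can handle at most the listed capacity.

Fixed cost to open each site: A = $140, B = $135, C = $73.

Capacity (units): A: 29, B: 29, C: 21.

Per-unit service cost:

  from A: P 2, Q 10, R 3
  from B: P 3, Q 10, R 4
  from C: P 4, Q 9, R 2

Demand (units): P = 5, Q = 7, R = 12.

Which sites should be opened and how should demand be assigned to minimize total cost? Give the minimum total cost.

Minimum total cost: 256

Open {A}: P→A 2·5=10, Q→A 10·7=70, R→A 3·12=36.
Loads: A carries 24/29. Service 116; fixed 140; total 256.
Next best feasible plan costs 268.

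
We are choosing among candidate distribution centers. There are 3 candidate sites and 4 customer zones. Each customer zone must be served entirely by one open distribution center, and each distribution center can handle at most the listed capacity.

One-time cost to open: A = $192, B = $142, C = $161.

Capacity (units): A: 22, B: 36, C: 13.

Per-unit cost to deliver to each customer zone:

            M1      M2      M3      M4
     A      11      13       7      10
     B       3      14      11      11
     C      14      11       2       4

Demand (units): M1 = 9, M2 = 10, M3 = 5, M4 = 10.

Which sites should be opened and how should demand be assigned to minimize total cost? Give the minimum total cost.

Open {B}: M1→B 3·9=27, M2→B 14·10=140, M3→B 11·5=55, M4→B 11·10=110.
Loads: B carries 34/36. Service 332; fixed 142; total 474.
Next best feasible plan costs 565.

Minimum total cost: 474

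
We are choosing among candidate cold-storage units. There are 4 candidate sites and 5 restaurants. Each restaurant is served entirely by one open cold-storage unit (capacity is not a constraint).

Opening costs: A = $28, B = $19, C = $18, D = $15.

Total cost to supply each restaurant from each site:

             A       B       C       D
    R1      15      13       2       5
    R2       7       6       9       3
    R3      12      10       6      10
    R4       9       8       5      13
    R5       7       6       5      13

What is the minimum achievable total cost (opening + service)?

For any fixed open set, each restaurant goes to its cheapest open site; total = fixed + service.
{C}: R1→C 2, R2→C 9, R3→C 6, R4→C 5, R5→C 5. Service 27; fixed 18; total 45.
{C, D}: service 21 + fixed 33 = 54
{D}: R1→D 5, R2→D 3, R3→D 10, R4→D 13, R5→D 13. Service 44; fixed 15; total 59.
{A, B, C, D}: R1→C 2, R2→D 3, R3→C 6, R4→C 5, R5→C 5. Service 21; fixed 80; total 101.
No other subset beats 45.

Minimum total cost: 45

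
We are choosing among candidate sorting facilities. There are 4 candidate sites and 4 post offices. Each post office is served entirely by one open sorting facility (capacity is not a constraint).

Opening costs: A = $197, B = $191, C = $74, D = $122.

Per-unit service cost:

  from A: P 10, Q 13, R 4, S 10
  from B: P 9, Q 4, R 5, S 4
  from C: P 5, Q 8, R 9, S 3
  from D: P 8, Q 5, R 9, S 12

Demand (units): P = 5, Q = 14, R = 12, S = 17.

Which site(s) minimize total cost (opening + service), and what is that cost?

For any fixed open set, each post office goes to its cheapest open site; total = fixed + service.
{C}: P→C 5·5=25, Q→C 8·14=112, R→C 9·12=108, S→C 3·17=51. Service 296; fixed 74; total 370.
{B}: P→B 9·5=45, Q→B 4·14=56, R→B 5·12=60, S→B 4·17=68. Service 229; fixed 191; total 420.
{C, D}: service 254 + fixed 196 = 450
{A, B, C, D}: service 180 + fixed 584 = 764
No other subset beats 370.

Open C only; minimum total cost 370.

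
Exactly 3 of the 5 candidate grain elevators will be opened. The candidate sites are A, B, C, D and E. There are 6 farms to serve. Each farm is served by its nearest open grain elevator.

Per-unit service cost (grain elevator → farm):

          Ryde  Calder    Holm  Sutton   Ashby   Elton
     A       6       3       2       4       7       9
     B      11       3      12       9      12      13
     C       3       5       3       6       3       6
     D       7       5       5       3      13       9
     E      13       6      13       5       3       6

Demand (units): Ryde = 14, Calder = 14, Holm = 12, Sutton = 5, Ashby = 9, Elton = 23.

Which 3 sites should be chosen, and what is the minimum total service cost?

With exactly 3 open, each farm uses its cheapest among the chosen.
{A, C, D}: Ryde→C 3·14=42, Calder→A 3·14=42, Holm→A 2·12=24, Sutton→D 3·5=15, Ashby→C 3·9=27, Elton→C 6·23=138. Service cost 288.
{A, B, C}: service cost 293
{A, C, E}: service cost 293
Among all 10 size-3 choices, {A, C, D} is lowest.

Choose A, C and D; total service cost 288.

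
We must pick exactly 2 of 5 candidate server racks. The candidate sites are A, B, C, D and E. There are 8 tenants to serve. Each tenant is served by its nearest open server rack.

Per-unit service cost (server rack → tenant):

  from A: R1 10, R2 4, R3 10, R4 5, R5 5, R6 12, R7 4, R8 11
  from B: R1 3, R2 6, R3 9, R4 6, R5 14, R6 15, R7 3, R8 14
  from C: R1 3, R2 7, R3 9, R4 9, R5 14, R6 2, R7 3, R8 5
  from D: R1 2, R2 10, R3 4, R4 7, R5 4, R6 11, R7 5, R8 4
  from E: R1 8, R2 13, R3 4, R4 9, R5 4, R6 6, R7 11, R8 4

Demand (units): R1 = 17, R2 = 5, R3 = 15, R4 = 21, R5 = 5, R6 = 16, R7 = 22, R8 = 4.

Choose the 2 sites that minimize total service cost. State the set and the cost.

With exactly 2 open, each tenant uses its cheapest among the chosen.
{C, D}: R1→D 2·17=34, R2→C 7·5=35, R3→D 4·15=60, R4→D 7·21=147, R5→D 4·5=20, R6→C 2·16=32, R7→C 3·22=66, R8→D 4·4=16. Service cost 410.
{A, C}: service cost 454
{B, E}: service cost 465
Among all 10 size-2 choices, {C, D} is lowest.

Choose C and D; total service cost 410.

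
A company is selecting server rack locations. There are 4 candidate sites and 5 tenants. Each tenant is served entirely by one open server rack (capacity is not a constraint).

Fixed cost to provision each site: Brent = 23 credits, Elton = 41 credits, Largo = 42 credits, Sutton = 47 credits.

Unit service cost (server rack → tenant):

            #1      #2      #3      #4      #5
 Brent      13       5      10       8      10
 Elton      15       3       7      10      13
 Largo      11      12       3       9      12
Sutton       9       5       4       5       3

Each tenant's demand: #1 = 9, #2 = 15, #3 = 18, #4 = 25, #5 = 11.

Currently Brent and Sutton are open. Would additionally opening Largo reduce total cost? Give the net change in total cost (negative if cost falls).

No — net change +24 (cost rises by 24).

Current service cost with {Brent, Sutton}: 386.
Adding Largo: each tenant re-picks its cheapest; new service cost 368, saving 18.
Extra fixed cost: 42. Net change = 42 − 18 = 24.
(Totals: 456 → 480.)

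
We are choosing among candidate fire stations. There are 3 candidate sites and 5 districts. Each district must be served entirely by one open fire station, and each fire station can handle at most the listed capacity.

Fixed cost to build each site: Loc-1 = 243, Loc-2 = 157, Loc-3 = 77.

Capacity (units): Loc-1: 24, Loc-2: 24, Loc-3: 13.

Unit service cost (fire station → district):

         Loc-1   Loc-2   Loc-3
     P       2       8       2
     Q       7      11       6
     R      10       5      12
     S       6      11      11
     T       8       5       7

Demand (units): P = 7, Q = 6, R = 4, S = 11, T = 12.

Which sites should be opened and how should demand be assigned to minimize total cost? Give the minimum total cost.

Minimum total cost: 602

Open {Loc-1, Loc-2}: P→Loc-1 2·7=14, Q→Loc-1 7·6=42, R→Loc-2 5·4=20, S→Loc-1 6·11=66, T→Loc-2 5·12=60.
Loads: Loc-1 carries 24/24, Loc-2 carries 16/24. Service 202; fixed 400; total 602.
Next best feasible plan costs 626.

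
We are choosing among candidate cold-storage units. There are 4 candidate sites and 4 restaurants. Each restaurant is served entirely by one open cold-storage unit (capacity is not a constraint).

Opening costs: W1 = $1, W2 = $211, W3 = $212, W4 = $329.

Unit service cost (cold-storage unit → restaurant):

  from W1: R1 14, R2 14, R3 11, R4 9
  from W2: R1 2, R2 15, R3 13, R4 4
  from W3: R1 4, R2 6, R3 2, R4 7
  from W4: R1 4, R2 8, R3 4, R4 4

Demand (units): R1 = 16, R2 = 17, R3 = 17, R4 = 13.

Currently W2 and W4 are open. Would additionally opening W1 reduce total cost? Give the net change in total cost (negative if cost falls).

Current service cost with {W2, W4}: 288.
Adding W1: each restaurant re-picks its cheapest; new service cost 288, saving 0.
Extra fixed cost: 1. Net change = 1 − 0 = 1.
(Totals: 828 → 829.)

No — net change +1 (cost rises by 1).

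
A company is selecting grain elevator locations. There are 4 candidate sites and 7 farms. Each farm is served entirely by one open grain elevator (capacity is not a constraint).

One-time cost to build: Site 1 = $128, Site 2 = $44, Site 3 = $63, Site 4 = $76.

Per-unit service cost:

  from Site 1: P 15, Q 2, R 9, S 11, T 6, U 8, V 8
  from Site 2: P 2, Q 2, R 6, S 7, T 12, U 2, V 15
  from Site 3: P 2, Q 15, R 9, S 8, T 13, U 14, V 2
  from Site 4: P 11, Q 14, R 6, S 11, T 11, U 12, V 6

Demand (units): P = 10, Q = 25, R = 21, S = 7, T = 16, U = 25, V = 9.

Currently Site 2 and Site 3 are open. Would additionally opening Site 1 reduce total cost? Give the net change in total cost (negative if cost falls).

No — net change +32 (cost rises by 32).

Current service cost with {Site 2, Site 3}: 505.
Adding Site 1: each farm re-picks its cheapest; new service cost 409, saving 96.
Extra fixed cost: 128. Net change = 128 − 96 = 32.
(Totals: 612 → 644.)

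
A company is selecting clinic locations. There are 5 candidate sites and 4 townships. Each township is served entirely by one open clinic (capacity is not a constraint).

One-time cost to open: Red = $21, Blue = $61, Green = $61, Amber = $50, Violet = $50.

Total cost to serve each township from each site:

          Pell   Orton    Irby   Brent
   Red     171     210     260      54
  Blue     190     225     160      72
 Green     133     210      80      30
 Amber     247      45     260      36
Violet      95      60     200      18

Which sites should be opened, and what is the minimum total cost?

For any fixed open set, each township goes to its cheapest open site; total = fixed + service.
{Green, Violet}: Pell→Violet 95, Orton→Violet 60, Irby→Green 80, Brent→Violet 18. Service 253; fixed 111; total 364.
{Red, Green, Violet}: Pell→Violet 95, Orton→Violet 60, Irby→Green 80, Brent→Violet 18. Service 253; fixed 132; total 385.
{Green, Amber}: service 288 + fixed 111 = 399
{Red, Blue, Green, Amber, Violet}: service 238 + fixed 243 = 481
No other subset beats 364.

Open Green and Violet; minimum total cost 364.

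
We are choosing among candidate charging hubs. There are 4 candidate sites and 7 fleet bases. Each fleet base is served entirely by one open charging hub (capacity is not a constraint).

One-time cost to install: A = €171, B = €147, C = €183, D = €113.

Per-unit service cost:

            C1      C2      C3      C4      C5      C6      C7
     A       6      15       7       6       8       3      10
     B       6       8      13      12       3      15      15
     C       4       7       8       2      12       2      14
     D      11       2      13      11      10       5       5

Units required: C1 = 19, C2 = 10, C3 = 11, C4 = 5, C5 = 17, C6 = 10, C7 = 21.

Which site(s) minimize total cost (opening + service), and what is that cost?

For any fixed open set, each fleet base goes to its cheapest open site; total = fixed + service.
{C, D}: C1→C 4·19=76, C2→D 2·10=20, C3→C 8·11=88, C4→C 2·5=10, C5→D 10·17=170, C6→C 2·10=20, C7→D 5·21=105. Service 489; fixed 296; total 785.
{A, D}: C1→A 6·19=114, C2→D 2·10=20, C3→A 7·11=77, C4→A 6·5=30, C5→A 8·17=136, C6→A 3·10=30, C7→D 5·21=105. Service 512; fixed 284; total 796.
{B, D}: service 538 + fixed 260 = 798
{A, B, C, D}: service 359 + fixed 614 = 973
No other subset beats 785.

Open C and D; minimum total cost 785.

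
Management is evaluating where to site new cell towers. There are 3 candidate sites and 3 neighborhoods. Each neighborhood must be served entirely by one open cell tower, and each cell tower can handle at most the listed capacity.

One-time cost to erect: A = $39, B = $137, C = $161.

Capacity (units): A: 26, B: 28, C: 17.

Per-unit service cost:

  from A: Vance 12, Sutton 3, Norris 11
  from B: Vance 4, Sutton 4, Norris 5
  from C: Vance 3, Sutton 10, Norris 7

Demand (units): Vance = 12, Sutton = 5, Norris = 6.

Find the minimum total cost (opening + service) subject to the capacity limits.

Open {B}: Vance→B 4·12=48, Sutton→B 4·5=20, Norris→B 5·6=30.
Loads: B carries 23/28. Service 98; fixed 137; total 235.
Next best feasible plan costs 264.

Minimum total cost: 235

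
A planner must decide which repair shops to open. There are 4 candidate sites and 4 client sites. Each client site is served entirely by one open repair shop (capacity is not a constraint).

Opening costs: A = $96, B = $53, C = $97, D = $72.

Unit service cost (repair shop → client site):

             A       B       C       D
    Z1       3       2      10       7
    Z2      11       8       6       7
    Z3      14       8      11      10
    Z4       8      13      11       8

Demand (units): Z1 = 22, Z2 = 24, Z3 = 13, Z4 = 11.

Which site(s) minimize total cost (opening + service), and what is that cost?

For any fixed open set, each client site goes to its cheapest open site; total = fixed + service.
{B, D}: Z1→B 2·22=44, Z2→D 7·24=168, Z3→B 8·13=104, Z4→D 8·11=88. Service 404; fixed 125; total 529.
{B}: Z1→B 2·22=44, Z2→B 8·24=192, Z3→B 8·13=104, Z4→B 13·11=143. Service 483; fixed 53; total 536.
{B, C}: service 413 + fixed 150 = 563
{A, B, C, D}: service 380 + fixed 318 = 698
No other subset beats 529.

Open B and D; minimum total cost 529.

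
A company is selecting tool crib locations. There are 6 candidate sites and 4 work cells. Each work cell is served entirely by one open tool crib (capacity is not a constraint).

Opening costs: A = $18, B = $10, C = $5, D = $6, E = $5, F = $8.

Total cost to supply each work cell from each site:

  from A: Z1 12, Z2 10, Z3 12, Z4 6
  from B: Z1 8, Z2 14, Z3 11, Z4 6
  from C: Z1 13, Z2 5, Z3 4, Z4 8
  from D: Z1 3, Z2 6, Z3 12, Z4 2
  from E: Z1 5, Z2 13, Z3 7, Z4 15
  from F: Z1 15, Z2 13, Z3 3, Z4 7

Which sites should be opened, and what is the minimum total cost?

Open C and D; minimum total cost 25.

For any fixed open set, each work cell goes to its cheapest open site; total = fixed + service.
{C, D}: Z1→D 3, Z2→C 5, Z3→C 4, Z4→D 2. Service 14; fixed 11; total 25.
{D, F}: service 14 + fixed 14 = 28
{D}: service 23 + fixed 6 = 29
{A, B, C, D, E, F}: service 13 + fixed 52 = 65
No other subset beats 25.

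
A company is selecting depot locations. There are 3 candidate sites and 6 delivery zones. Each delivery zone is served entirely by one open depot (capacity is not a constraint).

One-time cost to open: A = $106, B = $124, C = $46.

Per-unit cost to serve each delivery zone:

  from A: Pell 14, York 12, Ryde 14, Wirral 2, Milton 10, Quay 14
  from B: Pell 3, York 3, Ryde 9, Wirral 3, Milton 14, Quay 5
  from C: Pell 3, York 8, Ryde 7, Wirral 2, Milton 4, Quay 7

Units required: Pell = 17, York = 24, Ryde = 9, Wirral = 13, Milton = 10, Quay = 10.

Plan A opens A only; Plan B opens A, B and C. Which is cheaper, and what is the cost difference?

Plan B is cheaper by 446.

Plan A: {A}: Pell→A 14·17=238, York→A 12·24=288, Ryde→A 14·9=126, Wirral→A 2·13=26, Milton→A 10·10=100, Quay→A 14·10=140. Service 918; fixed 106; total 1024.
Plan B: {A, B, C}: Pell→B 3·17=51, York→B 3·24=72, Ryde→C 7·9=63, Wirral→A 2·13=26, Milton→C 4·10=40, Quay→B 5·10=50. Service 302; fixed 276; total 578.
Difference: |1024 − 578| = 446.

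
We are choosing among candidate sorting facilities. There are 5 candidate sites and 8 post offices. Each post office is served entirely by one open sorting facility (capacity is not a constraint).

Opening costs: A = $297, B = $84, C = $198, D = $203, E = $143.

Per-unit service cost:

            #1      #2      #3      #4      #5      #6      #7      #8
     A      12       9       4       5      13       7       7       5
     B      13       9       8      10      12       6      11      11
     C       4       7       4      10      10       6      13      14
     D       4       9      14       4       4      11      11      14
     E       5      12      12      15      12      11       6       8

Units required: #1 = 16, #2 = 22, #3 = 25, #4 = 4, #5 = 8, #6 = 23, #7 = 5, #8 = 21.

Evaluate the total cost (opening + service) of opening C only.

Each post office is assigned to its cheapest site among the open ones.
{C}: #1→C 4·16=64, #2→C 7·22=154, #3→C 4·25=100, #4→C 10·4=40, #5→C 10·8=80, #6→C 6·23=138, #7→C 13·5=65, #8→C 14·21=294. Service 935; fixed 198; total 1133.

Total cost: 1133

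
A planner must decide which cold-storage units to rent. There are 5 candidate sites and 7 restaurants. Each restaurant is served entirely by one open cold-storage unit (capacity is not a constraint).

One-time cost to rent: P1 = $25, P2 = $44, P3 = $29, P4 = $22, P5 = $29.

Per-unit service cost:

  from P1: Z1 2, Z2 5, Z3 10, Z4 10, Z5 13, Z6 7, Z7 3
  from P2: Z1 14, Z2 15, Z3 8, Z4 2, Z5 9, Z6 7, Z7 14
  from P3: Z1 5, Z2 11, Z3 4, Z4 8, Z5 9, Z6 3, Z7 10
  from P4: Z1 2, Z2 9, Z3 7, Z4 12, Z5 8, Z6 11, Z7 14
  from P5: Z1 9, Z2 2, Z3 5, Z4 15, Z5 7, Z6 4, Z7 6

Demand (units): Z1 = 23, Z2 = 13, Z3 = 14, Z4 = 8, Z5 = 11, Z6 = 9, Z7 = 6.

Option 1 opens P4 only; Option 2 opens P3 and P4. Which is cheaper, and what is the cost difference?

Option 1: {P4}: Z1→P4 2·23=46, Z2→P4 9·13=117, Z3→P4 7·14=98, Z4→P4 12·8=96, Z5→P4 8·11=88, Z6→P4 11·9=99, Z7→P4 14·6=84. Service 628; fixed 22; total 650.
Option 2: {P3, P4}: Z1→P4 2·23=46, Z2→P4 9·13=117, Z3→P3 4·14=56, Z4→P3 8·8=64, Z5→P4 8·11=88, Z6→P3 3·9=27, Z7→P3 10·6=60. Service 458; fixed 51; total 509.
Difference: |650 − 509| = 141.

Option 2 is cheaper by 141.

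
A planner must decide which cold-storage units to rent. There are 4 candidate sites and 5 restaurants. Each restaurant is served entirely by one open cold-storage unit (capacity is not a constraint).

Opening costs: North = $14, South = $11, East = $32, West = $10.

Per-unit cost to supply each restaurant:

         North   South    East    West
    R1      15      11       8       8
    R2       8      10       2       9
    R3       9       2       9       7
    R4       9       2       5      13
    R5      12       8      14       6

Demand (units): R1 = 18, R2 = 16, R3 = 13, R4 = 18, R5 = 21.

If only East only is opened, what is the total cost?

Each restaurant is assigned to its cheapest site among the open ones.
{East}: R1→East 8·18=144, R2→East 2·16=32, R3→East 9·13=117, R4→East 5·18=90, R5→East 14·21=294. Service 677; fixed 32; total 709.

Total cost: 709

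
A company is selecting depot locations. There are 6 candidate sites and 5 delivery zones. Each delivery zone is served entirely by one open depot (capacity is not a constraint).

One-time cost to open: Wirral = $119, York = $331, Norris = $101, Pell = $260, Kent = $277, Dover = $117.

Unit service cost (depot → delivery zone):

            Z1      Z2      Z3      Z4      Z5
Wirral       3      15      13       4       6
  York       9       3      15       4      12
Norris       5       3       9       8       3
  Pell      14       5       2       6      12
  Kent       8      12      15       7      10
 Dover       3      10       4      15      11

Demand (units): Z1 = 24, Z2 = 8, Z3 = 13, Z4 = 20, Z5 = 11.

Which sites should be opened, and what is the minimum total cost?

Open Wirral and Norris; minimum total cost 546.

For any fixed open set, each delivery zone goes to its cheapest open site; total = fixed + service.
{Wirral, Norris}: Z1→Wirral 3·24=72, Z2→Norris 3·8=24, Z3→Norris 9·13=117, Z4→Wirral 4·20=80, Z5→Norris 3·11=33. Service 326; fixed 220; total 546.
{Norris}: Z1→Norris 5·24=120, Z2→Norris 3·8=24, Z3→Norris 9·13=117, Z4→Norris 8·20=160, Z5→Norris 3·11=33. Service 454; fixed 101; total 555.
{Norris, Dover}: Z1→Dover 3·24=72, Z2→Norris 3·8=24, Z3→Dover 4·13=52, Z4→Norris 8·20=160, Z5→Norris 3·11=33. Service 341; fixed 218; total 559.
{Wirral, York, Norris, Pell, Kent, Dover}: service 235 + fixed 1205 = 1440
No other subset beats 546.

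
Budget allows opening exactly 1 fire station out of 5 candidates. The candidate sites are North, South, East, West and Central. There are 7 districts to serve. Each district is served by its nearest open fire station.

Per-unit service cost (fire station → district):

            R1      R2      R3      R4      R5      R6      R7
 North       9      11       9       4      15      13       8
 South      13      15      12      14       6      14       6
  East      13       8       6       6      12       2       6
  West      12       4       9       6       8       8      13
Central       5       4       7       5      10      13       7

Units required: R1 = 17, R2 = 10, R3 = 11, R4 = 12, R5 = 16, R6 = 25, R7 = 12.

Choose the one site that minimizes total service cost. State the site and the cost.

With exactly 1 open, each district uses its cheapest among the chosen.
{East}: R1→East 13·17=221, R2→East 8·10=80, R3→East 6·11=66, R4→East 6·12=72, R5→East 12·16=192, R6→East 2·25=50, R7→East 6·12=72. Service cost 753.
{Central}: service cost 831
{West}: service cost 899
Among all 5 size-1 choices, {East} is lowest.

Choose East only; total service cost 753.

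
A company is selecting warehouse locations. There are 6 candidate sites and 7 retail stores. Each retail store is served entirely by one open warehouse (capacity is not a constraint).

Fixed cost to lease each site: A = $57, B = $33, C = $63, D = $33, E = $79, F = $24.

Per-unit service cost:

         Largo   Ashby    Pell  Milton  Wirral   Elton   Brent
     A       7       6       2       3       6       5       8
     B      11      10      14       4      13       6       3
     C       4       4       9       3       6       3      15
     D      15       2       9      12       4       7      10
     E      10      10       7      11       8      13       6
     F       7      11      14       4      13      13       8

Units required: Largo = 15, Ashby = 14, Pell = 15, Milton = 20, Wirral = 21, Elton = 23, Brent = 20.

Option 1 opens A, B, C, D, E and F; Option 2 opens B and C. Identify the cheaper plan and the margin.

Option 1: {A, B, C, D, E, F}: Largo→C 4·15=60, Ashby→D 2·14=28, Pell→A 2·15=30, Milton→A 3·20=60, Wirral→D 4·21=84, Elton→C 3·23=69, Brent→B 3·20=60. Service 391; fixed 289; total 680.
Option 2: {B, C}: Largo→C 4·15=60, Ashby→C 4·14=56, Pell→C 9·15=135, Milton→C 3·20=60, Wirral→C 6·21=126, Elton→C 3·23=69, Brent→B 3·20=60. Service 566; fixed 96; total 662.
Difference: |680 − 662| = 18.

Option 2 is cheaper by 18.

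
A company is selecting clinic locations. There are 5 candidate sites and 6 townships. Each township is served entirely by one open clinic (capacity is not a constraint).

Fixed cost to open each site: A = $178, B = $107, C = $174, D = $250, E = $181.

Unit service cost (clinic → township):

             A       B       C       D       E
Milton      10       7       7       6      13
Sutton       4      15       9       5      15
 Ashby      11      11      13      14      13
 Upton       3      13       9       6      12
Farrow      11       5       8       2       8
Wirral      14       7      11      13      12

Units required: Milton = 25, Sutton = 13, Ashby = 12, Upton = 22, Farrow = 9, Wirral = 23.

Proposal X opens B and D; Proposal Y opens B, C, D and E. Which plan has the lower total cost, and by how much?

Proposal X is cheaper by 355.

Proposal X: {B, D}: Milton→D 6·25=150, Sutton→D 5·13=65, Ashby→B 11·12=132, Upton→D 6·22=132, Farrow→D 2·9=18, Wirral→B 7·23=161. Service 658; fixed 357; total 1015.
Proposal Y: {B, C, D, E}: Milton→D 6·25=150, Sutton→D 5·13=65, Ashby→B 11·12=132, Upton→D 6·22=132, Farrow→D 2·9=18, Wirral→B 7·23=161. Service 658; fixed 712; total 1370.
Difference: |1015 − 1370| = 355.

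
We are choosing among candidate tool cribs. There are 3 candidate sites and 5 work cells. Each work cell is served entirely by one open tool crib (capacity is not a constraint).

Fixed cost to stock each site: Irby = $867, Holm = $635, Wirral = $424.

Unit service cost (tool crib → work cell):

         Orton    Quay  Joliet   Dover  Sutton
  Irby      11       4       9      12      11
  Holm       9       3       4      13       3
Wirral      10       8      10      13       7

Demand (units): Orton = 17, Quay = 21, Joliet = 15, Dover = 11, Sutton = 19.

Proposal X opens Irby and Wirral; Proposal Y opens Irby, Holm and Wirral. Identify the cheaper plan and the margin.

Proposal X: {Irby, Wirral}: Orton→Wirral 10·17=170, Quay→Irby 4·21=84, Joliet→Irby 9·15=135, Dover→Irby 12·11=132, Sutton→Wirral 7·19=133. Service 654; fixed 1291; total 1945.
Proposal Y: {Irby, Holm, Wirral}: Orton→Holm 9·17=153, Quay→Holm 3·21=63, Joliet→Holm 4·15=60, Dover→Irby 12·11=132, Sutton→Holm 3·19=57. Service 465; fixed 1926; total 2391.
Difference: |1945 − 2391| = 446.

Proposal X is cheaper by 446.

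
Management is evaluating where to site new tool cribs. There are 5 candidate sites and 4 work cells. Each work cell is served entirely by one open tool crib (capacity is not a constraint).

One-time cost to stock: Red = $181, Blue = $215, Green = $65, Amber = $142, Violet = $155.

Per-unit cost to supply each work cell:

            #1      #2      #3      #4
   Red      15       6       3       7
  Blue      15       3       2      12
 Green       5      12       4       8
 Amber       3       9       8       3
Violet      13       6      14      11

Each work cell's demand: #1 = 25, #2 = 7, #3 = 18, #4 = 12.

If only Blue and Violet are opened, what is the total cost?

Each work cell is assigned to its cheapest site among the open ones.
{Blue, Violet}: #1→Violet 13·25=325, #2→Blue 3·7=21, #3→Blue 2·18=36, #4→Violet 11·12=132. Service 514; fixed 370; total 884.

Total cost: 884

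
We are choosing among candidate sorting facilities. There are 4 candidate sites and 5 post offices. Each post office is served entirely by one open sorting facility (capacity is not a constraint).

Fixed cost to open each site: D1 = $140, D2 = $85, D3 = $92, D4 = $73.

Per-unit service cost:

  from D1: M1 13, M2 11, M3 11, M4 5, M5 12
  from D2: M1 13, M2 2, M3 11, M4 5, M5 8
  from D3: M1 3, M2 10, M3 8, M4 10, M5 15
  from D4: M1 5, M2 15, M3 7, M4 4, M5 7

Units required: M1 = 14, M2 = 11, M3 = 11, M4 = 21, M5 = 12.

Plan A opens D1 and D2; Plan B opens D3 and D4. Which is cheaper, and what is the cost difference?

Plan B is cheaper by 189.

Plan A: {D1, D2}: M1→D1 13·14=182, M2→D2 2·11=22, M3→D1 11·11=121, M4→D1 5·21=105, M5→D2 8·12=96. Service 526; fixed 225; total 751.
Plan B: {D3, D4}: M1→D3 3·14=42, M2→D3 10·11=110, M3→D4 7·11=77, M4→D4 4·21=84, M5→D4 7·12=84. Service 397; fixed 165; total 562.
Difference: |751 − 562| = 189.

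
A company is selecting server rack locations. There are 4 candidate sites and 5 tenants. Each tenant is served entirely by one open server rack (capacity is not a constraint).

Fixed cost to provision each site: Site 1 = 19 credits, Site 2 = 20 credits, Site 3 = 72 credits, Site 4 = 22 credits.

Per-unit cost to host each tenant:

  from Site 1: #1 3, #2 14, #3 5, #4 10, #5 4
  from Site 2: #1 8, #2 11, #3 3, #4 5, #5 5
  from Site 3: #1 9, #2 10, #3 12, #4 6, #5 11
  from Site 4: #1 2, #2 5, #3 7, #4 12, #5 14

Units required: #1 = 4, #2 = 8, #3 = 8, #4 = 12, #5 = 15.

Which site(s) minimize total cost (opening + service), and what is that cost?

Open Site 2 and Site 4; minimum total cost 249.

For any fixed open set, each tenant goes to its cheapest open site; total = fixed + service.
{Site 2, Site 4}: #1→Site 4 2·4=8, #2→Site 4 5·8=40, #3→Site 2 3·8=24, #4→Site 2 5·12=60, #5→Site 2 5·15=75. Service 207; fixed 42; total 249.
{Site 1, Site 2, Site 4}: service 192 + fixed 61 = 253
{Site 1, Site 2}: service 244 + fixed 39 = 283
{Site 1, Site 2, Site 3, Site 4}: service 192 + fixed 133 = 325
No other subset beats 249.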